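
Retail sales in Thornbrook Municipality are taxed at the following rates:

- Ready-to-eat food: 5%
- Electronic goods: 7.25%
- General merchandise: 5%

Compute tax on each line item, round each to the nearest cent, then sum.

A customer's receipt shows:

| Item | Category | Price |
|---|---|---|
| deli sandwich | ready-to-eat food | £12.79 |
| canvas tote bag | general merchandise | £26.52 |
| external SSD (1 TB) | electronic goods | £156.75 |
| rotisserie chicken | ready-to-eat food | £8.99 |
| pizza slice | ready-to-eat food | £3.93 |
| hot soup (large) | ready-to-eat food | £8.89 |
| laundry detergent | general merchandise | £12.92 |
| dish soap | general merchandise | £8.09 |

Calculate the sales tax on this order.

£15.47

Deli sandwich £12.79: ready-to-eat food → 5% → £0.64
Canvas tote bag £26.52: general merchandise → 5% → £1.33
External SSD (1 TB) £156.75: electronic goods → 7.25% → £11.36
Rotisserie chicken £8.99: ready-to-eat food → 5% → £0.45
Pizza slice £3.93: ready-to-eat food → 5% → £0.20
Hot soup (large) £8.89: ready-to-eat food → 5% → £0.44
Laundry detergent £12.92: general merchandise → 5% → £0.65
Dish soap £8.09: general merchandise → 5% → £0.40
Total tax = £0.64 + £1.33 + £11.36 + £0.45 + £0.20 + £0.44 + £0.65 + £0.40 = £15.47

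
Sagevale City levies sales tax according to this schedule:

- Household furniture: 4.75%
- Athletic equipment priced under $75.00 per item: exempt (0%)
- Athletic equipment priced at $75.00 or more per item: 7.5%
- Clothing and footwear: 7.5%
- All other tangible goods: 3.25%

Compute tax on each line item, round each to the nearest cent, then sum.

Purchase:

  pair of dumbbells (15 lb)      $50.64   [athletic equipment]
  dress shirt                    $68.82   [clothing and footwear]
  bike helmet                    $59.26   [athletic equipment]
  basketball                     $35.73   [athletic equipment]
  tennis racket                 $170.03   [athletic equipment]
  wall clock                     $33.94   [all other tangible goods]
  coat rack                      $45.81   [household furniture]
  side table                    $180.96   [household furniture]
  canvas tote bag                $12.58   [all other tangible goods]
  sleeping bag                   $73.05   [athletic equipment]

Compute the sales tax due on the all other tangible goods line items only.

Wall clock $33.94: all other tangible goods → 3.25% → $1.10
Canvas tote bag $12.58: all other tangible goods → 3.25% → $0.41
Tax on all other tangible goods = $1.10 + $0.41 = $1.51

$1.51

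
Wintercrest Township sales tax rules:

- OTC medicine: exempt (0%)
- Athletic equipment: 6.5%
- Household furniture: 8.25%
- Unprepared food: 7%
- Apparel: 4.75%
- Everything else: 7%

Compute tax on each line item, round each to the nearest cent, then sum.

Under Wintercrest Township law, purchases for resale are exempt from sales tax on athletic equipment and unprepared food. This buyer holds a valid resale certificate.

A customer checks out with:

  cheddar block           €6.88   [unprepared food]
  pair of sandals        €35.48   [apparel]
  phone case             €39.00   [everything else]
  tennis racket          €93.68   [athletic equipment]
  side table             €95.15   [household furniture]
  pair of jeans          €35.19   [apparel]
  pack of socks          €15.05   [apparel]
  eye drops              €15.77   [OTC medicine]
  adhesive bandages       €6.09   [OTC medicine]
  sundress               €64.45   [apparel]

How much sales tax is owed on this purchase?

€17.71

Cheddar block €6.88: unprepared food, buyer-exempt → 0% → €0.00
Pair of sandals €35.48: apparel → 4.75% → €1.69
Phone case €39.00: everything else → 7% → €2.73
Tennis racket €93.68: athletic equipment, buyer-exempt → 0% → €0.00
Side table €95.15: household furniture → 8.25% → €7.85
Pair of jeans €35.19: apparel → 4.75% → €1.67
Pack of socks €15.05: apparel → 4.75% → €0.71
Eye drops €15.77: OTC medicine → 0% → €0.00
Adhesive bandages €6.09: OTC medicine → 0% → €0.00
Sundress €64.45: apparel → 4.75% → €3.06
Total tax = €1.69 + €2.73 + €7.85 + €1.67 + €0.71 + €3.06 = €17.71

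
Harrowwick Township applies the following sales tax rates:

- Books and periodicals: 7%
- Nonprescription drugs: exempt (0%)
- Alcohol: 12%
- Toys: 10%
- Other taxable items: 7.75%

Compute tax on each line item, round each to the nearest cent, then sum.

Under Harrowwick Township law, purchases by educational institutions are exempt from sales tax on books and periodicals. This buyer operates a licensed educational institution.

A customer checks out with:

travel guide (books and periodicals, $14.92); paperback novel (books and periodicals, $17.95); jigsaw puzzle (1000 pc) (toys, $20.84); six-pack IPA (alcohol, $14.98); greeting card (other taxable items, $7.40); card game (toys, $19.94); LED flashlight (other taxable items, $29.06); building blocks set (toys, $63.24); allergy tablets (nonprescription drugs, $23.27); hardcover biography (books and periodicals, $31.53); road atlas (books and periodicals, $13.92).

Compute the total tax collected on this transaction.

$15.01

Travel guide $14.92: books and periodicals, buyer-exempt → 0% → $0.00
Paperback novel $17.95: books and periodicals, buyer-exempt → 0% → $0.00
Jigsaw puzzle (1000 pc) $20.84: toys → 10% → $2.08
Six-pack IPA $14.98: alcohol → 12% → $1.80
Greeting card $7.40: other taxable items → 7.75% → $0.57
Card game $19.94: toys → 10% → $1.99
LED flashlight $29.06: other taxable items → 7.75% → $2.25
Building blocks set $63.24: toys → 10% → $6.32
Allergy tablets $23.27: nonprescription drugs → 0% → $0.00
Hardcover biography $31.53: books and periodicals, buyer-exempt → 0% → $0.00
Road atlas $13.92: books and periodicals, buyer-exempt → 0% → $0.00
Total tax = $2.08 + $1.80 + $0.57 + $1.99 + $2.25 + $6.32 = $15.01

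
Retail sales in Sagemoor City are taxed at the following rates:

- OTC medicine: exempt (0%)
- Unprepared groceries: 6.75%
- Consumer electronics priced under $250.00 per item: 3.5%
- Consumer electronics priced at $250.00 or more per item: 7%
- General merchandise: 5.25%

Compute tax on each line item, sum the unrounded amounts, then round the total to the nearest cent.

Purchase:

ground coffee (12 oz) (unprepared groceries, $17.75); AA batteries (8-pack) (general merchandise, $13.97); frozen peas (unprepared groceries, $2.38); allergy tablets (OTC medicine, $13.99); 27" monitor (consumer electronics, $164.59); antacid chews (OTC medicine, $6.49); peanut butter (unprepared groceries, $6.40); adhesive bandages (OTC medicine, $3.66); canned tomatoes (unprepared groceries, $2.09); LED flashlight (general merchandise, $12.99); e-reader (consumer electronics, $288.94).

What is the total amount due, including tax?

Ground coffee (12 oz) $17.75: unprepared groceries → 6.75% → $1.198125
AA batteries (8-pack) $13.97: general merchandise → 5.25% → $0.733425
Frozen peas $2.38: unprepared groceries → 6.75% → $0.16065
Allergy tablets $13.99: OTC medicine → 0% → $0.00
27" monitor $164.59: consumer electronics, under $250.00 → 3.5% → $5.76065
Antacid chews $6.49: OTC medicine → 0% → $0.00
Peanut butter $6.40: unprepared groceries → 6.75% → $0.432
Adhesive bandages $3.66: OTC medicine → 0% → $0.00
Canned tomatoes $2.09: unprepared groceries → 6.75% → $0.141075
LED flashlight $12.99: general merchandise → 5.25% → $0.681975
E-reader $288.94: consumer electronics, $250.00 or more → 7% → $20.2258
Subtotal = $533.25; unrounded tax = $29.3337 → $29.33; total due = $562.58

$562.58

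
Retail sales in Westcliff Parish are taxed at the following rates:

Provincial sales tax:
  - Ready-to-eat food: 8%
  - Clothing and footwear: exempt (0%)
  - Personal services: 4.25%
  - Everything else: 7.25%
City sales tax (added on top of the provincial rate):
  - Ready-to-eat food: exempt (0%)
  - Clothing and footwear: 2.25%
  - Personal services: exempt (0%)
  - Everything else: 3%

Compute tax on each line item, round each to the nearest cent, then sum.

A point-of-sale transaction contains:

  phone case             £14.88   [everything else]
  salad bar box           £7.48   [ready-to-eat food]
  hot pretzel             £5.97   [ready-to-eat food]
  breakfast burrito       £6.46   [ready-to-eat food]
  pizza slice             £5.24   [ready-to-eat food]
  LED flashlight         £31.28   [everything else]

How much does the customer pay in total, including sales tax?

Phone case £14.88: everything else → 7.25% + 3% city = 10.25% → £1.53
Salad bar box £7.48: ready-to-eat food → 8% + 0% city = 8% → £0.60
Hot pretzel £5.97: ready-to-eat food → 8% + 0% city = 8% → £0.48
Breakfast burrito £6.46: ready-to-eat food → 8% + 0% city = 8% → £0.52
Pizza slice £5.24: ready-to-eat food → 8% + 0% city = 8% → £0.42
LED flashlight £31.28: everything else → 7.25% + 3% city = 10.25% → £3.21
Subtotal = £71.31; tax = £6.76; total due = £78.07

£78.07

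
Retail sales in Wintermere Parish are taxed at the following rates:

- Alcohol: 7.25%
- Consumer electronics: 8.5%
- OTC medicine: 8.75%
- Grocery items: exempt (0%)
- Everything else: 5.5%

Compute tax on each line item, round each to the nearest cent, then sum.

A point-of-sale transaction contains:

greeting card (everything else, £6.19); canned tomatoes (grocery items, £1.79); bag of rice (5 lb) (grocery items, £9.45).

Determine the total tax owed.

Greeting card £6.19: everything else → 5.5% → £0.34
Canned tomatoes £1.79: grocery items → 0% → £0.00
Bag of rice (5 lb) £9.45: grocery items → 0% → £0.00
Total tax = £0.34

£0.34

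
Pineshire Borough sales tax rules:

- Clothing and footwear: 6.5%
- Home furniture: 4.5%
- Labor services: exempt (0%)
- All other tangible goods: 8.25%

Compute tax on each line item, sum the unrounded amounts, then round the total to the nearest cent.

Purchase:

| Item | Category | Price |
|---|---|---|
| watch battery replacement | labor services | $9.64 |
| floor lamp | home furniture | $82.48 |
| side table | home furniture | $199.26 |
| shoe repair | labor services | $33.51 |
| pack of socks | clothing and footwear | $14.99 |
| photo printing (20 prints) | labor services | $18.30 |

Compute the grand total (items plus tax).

$371.83

Watch battery replacement $9.64: labor services → 0% → $0.00
Floor lamp $82.48: home furniture → 4.5% → $3.7116
Side table $199.26: home furniture → 4.5% → $8.9667
Shoe repair $33.51: labor services → 0% → $0.00
Pack of socks $14.99: clothing and footwear → 6.5% → $0.97435
Photo printing (20 prints) $18.30: labor services → 0% → $0.00
Subtotal = $358.18; unrounded tax = $13.65265 → $13.65; total due = $371.83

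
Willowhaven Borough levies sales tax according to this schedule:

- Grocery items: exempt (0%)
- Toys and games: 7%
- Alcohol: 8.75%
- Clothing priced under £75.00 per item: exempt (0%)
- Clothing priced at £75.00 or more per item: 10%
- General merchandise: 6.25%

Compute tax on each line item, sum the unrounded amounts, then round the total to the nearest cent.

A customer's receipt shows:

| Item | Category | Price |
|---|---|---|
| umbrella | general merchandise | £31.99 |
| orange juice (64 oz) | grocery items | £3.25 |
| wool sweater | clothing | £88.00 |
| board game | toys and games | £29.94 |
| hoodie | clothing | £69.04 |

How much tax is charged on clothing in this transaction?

Wool sweater £88.00: clothing, £75.00 or more → 10% → £8.80
Hoodie £69.04: clothing, under £75.00 → 0% → £0.00
Tax on clothing: unrounded sum = £8.80 → £8.80

£8.80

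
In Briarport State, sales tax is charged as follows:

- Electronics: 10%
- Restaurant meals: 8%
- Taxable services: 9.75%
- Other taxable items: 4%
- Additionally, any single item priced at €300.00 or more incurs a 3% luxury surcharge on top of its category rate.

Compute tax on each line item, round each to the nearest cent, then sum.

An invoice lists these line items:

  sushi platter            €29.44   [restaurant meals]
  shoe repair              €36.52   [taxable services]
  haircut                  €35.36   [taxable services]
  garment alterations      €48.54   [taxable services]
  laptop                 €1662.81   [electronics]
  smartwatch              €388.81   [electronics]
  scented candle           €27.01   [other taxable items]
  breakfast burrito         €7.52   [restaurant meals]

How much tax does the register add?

Sushi platter €29.44: restaurant meals → 8% → €2.36
Shoe repair €36.52: taxable services → 9.75% → €3.56
Haircut €35.36: taxable services → 9.75% → €3.45
Garment alterations €48.54: taxable services → 9.75% → €4.73
Laptop €1662.81: electronics → 10% + 3% surcharge = 13% → €216.17
Smartwatch €388.81: electronics → 10% + 3% surcharge = 13% → €50.55
Scented candle €27.01: other taxable items → 4% → €1.08
Breakfast burrito €7.52: restaurant meals → 8% → €0.60
Total tax = €2.36 + €3.56 + €3.45 + €4.73 + €216.17 + €50.55 + €1.08 + €0.60 = €282.50

€282.50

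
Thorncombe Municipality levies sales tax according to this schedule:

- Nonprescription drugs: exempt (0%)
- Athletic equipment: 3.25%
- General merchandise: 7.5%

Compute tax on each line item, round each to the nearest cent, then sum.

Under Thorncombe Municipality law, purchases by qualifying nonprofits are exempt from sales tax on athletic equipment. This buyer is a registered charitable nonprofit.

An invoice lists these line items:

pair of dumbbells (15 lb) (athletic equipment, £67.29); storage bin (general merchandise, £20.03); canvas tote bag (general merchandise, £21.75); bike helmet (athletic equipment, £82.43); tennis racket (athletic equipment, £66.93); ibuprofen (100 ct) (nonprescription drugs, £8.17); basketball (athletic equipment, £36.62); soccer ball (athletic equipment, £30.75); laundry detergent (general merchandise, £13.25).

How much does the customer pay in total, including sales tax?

£351.34

Pair of dumbbells (15 lb) £67.29: athletic equipment, buyer-exempt → 0% → £0.00
Storage bin £20.03: general merchandise → 7.5% → £1.50
Canvas tote bag £21.75: general merchandise → 7.5% → £1.63
Bike helmet £82.43: athletic equipment, buyer-exempt → 0% → £0.00
Tennis racket £66.93: athletic equipment, buyer-exempt → 0% → £0.00
Ibuprofen (100 ct) £8.17: nonprescription drugs → 0% → £0.00
Basketball £36.62: athletic equipment, buyer-exempt → 0% → £0.00
Soccer ball £30.75: athletic equipment, buyer-exempt → 0% → £0.00
Laundry detergent £13.25: general merchandise → 7.5% → £0.99
Subtotal = £347.22; tax = £4.12; total due = £351.34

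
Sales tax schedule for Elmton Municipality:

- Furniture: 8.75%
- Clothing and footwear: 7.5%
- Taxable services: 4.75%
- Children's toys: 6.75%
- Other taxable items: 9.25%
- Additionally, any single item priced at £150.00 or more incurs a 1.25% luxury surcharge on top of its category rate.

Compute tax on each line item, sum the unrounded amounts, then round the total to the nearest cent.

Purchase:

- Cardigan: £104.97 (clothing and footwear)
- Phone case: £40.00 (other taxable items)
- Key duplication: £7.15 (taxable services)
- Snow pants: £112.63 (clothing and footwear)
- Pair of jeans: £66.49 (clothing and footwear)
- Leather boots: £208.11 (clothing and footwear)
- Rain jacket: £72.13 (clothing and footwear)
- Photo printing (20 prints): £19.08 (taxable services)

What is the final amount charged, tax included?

Cardigan £104.97: clothing and footwear → 7.5% → £7.87275
Phone case £40.00: other taxable items → 9.25% → £3.70
Key duplication £7.15: taxable services → 4.75% → £0.339625
Snow pants £112.63: clothing and footwear → 7.5% → £8.44725
Pair of jeans £66.49: clothing and footwear → 7.5% → £4.98675
Leather boots £208.11: clothing and footwear → 7.5% + 1.25% surcharge = 8.75% → £18.209625
Rain jacket £72.13: clothing and footwear → 7.5% → £5.40975
Photo printing (20 prints) £19.08: taxable services → 4.75% → £0.9063
Subtotal = £630.56; unrounded tax = £49.87205 → £49.87; total due = £680.43

£680.43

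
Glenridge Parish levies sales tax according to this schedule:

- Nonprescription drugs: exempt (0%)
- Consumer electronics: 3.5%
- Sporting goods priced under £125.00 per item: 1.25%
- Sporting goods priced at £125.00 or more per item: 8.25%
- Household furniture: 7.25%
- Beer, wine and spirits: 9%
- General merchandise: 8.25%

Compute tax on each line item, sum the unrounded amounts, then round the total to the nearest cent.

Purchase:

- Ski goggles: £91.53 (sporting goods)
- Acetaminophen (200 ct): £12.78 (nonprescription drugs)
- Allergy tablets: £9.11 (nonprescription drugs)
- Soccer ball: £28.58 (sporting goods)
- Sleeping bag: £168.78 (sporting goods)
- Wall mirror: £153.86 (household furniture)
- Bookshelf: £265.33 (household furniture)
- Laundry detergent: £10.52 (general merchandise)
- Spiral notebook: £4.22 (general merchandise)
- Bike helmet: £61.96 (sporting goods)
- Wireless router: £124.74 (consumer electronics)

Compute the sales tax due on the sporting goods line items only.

£16.20

Ski goggles £91.53: sporting goods, under £125.00 → 1.25% → £1.144125
Soccer ball £28.58: sporting goods, under £125.00 → 1.25% → £0.35725
Sleeping bag £168.78: sporting goods, £125.00 or more → 8.25% → £13.92435
Bike helmet £61.96: sporting goods, under £125.00 → 1.25% → £0.7745
Tax on sporting goods: unrounded sum = £16.200225 → £16.20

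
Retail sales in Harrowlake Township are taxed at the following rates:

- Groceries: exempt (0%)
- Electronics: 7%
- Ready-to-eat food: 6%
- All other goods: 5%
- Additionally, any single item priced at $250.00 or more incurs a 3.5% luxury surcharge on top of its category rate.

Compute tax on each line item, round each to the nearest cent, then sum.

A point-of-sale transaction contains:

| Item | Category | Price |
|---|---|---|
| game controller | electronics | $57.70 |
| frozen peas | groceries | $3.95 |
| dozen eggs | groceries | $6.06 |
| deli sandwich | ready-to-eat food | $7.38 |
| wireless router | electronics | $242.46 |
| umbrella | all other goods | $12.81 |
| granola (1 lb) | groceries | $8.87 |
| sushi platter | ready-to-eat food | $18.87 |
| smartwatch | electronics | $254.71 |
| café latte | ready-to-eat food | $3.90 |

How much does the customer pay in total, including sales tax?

Game controller $57.70: electronics → 7% → $4.04
Frozen peas $3.95: groceries → 0% → $0.00
Dozen eggs $6.06: groceries → 0% → $0.00
Deli sandwich $7.38: ready-to-eat food → 6% → $0.44
Wireless router $242.46: electronics → 7% → $16.97
Umbrella $12.81: all other goods → 5% → $0.64
Granola (1 lb) $8.87: groceries → 0% → $0.00
Sushi platter $18.87: ready-to-eat food → 6% → $1.13
Smartwatch $254.71: electronics → 7% + 3.5% surcharge = 10.5% → $26.74
Café latte $3.90: ready-to-eat food → 6% → $0.23
Subtotal = $616.71; tax = $50.19; total due = $666.90

$666.90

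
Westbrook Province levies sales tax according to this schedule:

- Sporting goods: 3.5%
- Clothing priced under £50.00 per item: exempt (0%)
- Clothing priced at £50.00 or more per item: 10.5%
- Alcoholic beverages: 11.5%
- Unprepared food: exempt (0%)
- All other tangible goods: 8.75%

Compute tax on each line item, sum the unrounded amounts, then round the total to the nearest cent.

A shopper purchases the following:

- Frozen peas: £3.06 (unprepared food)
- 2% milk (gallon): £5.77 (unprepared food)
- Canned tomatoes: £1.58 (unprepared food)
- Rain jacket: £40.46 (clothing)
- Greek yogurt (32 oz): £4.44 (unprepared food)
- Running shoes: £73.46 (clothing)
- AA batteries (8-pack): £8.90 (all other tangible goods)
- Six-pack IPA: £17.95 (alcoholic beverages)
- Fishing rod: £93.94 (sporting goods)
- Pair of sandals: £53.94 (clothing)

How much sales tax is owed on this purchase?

Frozen peas £3.06: unprepared food → 0% → £0.00
2% milk (gallon) £5.77: unprepared food → 0% → £0.00
Canned tomatoes £1.58: unprepared food → 0% → £0.00
Rain jacket £40.46: clothing, under £50.00 → 0% → £0.00
Greek yogurt (32 oz) £4.44: unprepared food → 0% → £0.00
Running shoes £73.46: clothing, £50.00 or more → 10.5% → £7.7133
AA batteries (8-pack) £8.90: all other tangible goods → 8.75% → £0.77875
Six-pack IPA £17.95: alcoholic beverages → 11.5% → £2.06425
Fishing rod £93.94: sporting goods → 3.5% → £3.2879
Pair of sandals £53.94: clothing, £50.00 or more → 10.5% → £5.6637
Unrounded tax sum = £19.5079 → £19.51

£19.51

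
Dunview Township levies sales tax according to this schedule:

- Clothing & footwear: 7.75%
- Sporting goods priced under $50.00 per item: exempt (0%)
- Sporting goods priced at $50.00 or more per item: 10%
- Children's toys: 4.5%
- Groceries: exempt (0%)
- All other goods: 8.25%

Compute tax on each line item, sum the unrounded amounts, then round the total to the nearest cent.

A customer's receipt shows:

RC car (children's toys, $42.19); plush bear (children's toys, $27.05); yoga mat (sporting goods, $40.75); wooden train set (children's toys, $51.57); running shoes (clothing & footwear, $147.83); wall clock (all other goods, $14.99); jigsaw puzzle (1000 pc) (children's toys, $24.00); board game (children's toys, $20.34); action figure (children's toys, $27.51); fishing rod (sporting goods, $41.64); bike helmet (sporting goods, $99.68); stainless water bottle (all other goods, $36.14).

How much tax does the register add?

$34.31

RC car $42.19: children's toys → 4.5% → $1.89855
Plush bear $27.05: children's toys → 4.5% → $1.21725
Yoga mat $40.75: sporting goods, under $50.00 → 0% → $0.00
Wooden train set $51.57: children's toys → 4.5% → $2.32065
Running shoes $147.83: clothing & footwear → 7.75% → $11.456825
Wall clock $14.99: all other goods → 8.25% → $1.236675
Jigsaw puzzle (1000 pc) $24.00: children's toys → 4.5% → $1.08
Board game $20.34: children's toys → 4.5% → $0.9153
Action figure $27.51: children's toys → 4.5% → $1.23795
Fishing rod $41.64: sporting goods, under $50.00 → 0% → $0.00
Bike helmet $99.68: sporting goods, $50.00 or more → 10% → $9.968
Stainless water bottle $36.14: all other goods → 8.25% → $2.98155
Unrounded tax sum = $34.31275 → $34.31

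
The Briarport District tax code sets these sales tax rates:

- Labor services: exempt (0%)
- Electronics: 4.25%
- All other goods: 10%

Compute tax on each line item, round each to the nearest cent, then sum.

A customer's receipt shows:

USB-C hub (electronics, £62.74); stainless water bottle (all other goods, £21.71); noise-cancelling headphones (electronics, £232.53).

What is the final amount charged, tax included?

£331.70

USB-C hub £62.74: electronics → 4.25% → £2.67
Stainless water bottle £21.71: all other goods → 10% → £2.17
Noise-cancelling headphones £232.53: electronics → 4.25% → £9.88
Subtotal = £316.98; tax = £14.72; total due = £331.70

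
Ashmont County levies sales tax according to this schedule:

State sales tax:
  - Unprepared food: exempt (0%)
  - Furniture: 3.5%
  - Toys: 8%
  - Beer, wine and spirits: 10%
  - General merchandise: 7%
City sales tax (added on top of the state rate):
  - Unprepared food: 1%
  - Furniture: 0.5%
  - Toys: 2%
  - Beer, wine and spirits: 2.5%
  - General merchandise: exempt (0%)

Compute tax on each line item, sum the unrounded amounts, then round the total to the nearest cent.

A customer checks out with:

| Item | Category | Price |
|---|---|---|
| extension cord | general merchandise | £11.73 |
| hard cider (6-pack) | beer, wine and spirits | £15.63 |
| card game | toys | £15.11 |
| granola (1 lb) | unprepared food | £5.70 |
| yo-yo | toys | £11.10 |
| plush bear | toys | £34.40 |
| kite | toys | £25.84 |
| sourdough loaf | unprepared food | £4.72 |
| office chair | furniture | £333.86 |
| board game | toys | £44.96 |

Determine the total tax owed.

Extension cord £11.73: general merchandise → 7% + 0% city = 7% → £0.8211
Hard cider (6-pack) £15.63: beer, wine and spirits → 10% + 2.5% city = 12.5% → £1.95375
Card game £15.11: toys → 8% + 2% city = 10% → £1.511
Granola (1 lb) £5.70: unprepared food → 0% + 1% city = 1% → £0.057
Yo-yo £11.10: toys → 8% + 2% city = 10% → £1.11
Plush bear £34.40: toys → 8% + 2% city = 10% → £3.44
Kite £25.84: toys → 8% + 2% city = 10% → £2.584
Sourdough loaf £4.72: unprepared food → 0% + 1% city = 1% → £0.0472
Office chair £333.86: furniture → 3.5% + 0.5% city = 4% → £13.3544
Board game £44.96: toys → 8% + 2% city = 10% → £4.496
Unrounded tax sum = £29.37445 → £29.37

£29.37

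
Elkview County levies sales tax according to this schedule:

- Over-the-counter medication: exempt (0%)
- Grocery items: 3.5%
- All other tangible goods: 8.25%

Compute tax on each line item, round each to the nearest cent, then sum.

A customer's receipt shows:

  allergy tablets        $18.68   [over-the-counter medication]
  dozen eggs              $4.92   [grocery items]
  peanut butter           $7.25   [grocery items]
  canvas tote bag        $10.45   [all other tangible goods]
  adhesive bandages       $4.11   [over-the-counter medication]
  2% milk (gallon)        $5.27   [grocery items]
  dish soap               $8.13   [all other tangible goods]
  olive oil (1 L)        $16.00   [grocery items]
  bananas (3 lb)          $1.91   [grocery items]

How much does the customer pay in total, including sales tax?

Allergy tablets $18.68: over-the-counter medication → 0% → $0.00
Dozen eggs $4.92: grocery items → 3.5% → $0.17
Peanut butter $7.25: grocery items → 3.5% → $0.25
Canvas tote bag $10.45: all other tangible goods → 8.25% → $0.86
Adhesive bandages $4.11: over-the-counter medication → 0% → $0.00
2% milk (gallon) $5.27: grocery items → 3.5% → $0.18
Dish soap $8.13: all other tangible goods → 8.25% → $0.67
Olive oil (1 L) $16.00: grocery items → 3.5% → $0.56
Bananas (3 lb) $1.91: grocery items → 3.5% → $0.07
Subtotal = $76.72; tax = $2.76; total due = $79.48

$79.48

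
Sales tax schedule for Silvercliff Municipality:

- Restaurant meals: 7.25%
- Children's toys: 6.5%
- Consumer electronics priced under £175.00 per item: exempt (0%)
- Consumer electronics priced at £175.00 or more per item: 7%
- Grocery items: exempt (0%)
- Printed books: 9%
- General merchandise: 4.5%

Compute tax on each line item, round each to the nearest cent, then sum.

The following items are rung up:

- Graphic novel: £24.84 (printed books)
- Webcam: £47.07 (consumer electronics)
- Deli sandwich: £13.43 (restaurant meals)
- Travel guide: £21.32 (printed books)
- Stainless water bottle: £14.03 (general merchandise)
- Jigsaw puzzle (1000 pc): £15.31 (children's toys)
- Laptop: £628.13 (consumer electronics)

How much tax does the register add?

£50.73

Graphic novel £24.84: printed books → 9% → £2.24
Webcam £47.07: consumer electronics, under £175.00 → 0% → £0.00
Deli sandwich £13.43: restaurant meals → 7.25% → £0.97
Travel guide £21.32: printed books → 9% → £1.92
Stainless water bottle £14.03: general merchandise → 4.5% → £0.63
Jigsaw puzzle (1000 pc) £15.31: children's toys → 6.5% → £1.00
Laptop £628.13: consumer electronics, £175.00 or more → 7% → £43.97
Total tax = £2.24 + £0.97 + £1.92 + £0.63 + £1.00 + £43.97 = £50.73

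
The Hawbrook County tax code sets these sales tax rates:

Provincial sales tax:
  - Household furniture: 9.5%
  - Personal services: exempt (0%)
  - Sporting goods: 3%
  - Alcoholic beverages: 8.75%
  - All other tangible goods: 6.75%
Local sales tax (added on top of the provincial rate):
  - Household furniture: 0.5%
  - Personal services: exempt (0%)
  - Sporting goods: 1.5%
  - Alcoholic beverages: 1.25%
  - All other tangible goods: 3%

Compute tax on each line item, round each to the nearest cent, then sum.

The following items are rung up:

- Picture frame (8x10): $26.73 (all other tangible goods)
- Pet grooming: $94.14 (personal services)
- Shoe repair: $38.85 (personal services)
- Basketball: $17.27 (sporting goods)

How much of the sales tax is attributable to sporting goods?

Basketball $17.27: sporting goods → 3% + 1.5% local = 4.5% → $0.78
Tax on sporting goods = $0.78

$0.78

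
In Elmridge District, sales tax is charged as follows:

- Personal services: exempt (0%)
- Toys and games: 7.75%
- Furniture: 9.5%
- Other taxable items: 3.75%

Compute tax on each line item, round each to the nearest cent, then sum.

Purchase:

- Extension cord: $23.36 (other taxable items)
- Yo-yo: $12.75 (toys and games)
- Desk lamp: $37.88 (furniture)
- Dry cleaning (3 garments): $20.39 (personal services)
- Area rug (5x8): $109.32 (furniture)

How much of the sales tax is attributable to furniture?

$13.99

Desk lamp $37.88: furniture → 9.5% → $3.60
Area rug (5x8) $109.32: furniture → 9.5% → $10.39
Tax on furniture = $3.60 + $10.39 = $13.99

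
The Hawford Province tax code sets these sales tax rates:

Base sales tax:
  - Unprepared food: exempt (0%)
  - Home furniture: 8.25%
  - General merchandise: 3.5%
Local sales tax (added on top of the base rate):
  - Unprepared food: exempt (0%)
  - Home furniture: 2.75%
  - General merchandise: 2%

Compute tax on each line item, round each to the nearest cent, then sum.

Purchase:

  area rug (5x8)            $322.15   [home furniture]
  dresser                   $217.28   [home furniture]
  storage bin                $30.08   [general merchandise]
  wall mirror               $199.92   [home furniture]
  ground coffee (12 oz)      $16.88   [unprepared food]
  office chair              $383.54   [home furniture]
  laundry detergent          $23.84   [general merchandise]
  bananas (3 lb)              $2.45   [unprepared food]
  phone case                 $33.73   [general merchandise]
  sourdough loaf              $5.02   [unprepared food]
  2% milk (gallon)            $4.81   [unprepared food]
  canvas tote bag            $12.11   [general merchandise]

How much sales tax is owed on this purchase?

$129.01

Area rug (5x8) $322.15: home furniture → 8.25% + 2.75% local = 11% → $35.44
Dresser $217.28: home furniture → 8.25% + 2.75% local = 11% → $23.90
Storage bin $30.08: general merchandise → 3.5% + 2% local = 5.5% → $1.65
Wall mirror $199.92: home furniture → 8.25% + 2.75% local = 11% → $21.99
Ground coffee (12 oz) $16.88: unprepared food → 0% + 0% local = 0% → $0.00
Office chair $383.54: home furniture → 8.25% + 2.75% local = 11% → $42.19
Laundry detergent $23.84: general merchandise → 3.5% + 2% local = 5.5% → $1.31
Bananas (3 lb) $2.45: unprepared food → 0% + 0% local = 0% → $0.00
Phone case $33.73: general merchandise → 3.5% + 2% local = 5.5% → $1.86
Sourdough loaf $5.02: unprepared food → 0% + 0% local = 0% → $0.00
2% milk (gallon) $4.81: unprepared food → 0% + 0% local = 0% → $0.00
Canvas tote bag $12.11: general merchandise → 3.5% + 2% local = 5.5% → $0.67
Total tax = $35.44 + $23.90 + $1.65 + $21.99 + $42.19 + $1.31 + $1.86 + $0.67 = $129.01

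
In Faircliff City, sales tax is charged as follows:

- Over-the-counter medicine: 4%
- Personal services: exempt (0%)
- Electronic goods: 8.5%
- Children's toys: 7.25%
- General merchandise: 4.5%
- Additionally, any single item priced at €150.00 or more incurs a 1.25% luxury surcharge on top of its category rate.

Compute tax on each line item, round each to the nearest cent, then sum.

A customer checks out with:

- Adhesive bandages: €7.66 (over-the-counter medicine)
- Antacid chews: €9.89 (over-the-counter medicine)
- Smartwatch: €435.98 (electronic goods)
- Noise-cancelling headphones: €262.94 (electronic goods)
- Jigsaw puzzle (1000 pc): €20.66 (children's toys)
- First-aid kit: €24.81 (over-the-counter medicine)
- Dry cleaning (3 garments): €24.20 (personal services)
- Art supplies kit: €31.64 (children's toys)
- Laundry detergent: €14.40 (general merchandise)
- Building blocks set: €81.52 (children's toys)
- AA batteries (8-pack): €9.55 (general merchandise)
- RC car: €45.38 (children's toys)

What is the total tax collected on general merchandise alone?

Laundry detergent €14.40: general merchandise → 4.5% → €0.65
AA batteries (8-pack) €9.55: general merchandise → 4.5% → €0.43
Tax on general merchandise = €0.65 + €0.43 = €1.08

€1.08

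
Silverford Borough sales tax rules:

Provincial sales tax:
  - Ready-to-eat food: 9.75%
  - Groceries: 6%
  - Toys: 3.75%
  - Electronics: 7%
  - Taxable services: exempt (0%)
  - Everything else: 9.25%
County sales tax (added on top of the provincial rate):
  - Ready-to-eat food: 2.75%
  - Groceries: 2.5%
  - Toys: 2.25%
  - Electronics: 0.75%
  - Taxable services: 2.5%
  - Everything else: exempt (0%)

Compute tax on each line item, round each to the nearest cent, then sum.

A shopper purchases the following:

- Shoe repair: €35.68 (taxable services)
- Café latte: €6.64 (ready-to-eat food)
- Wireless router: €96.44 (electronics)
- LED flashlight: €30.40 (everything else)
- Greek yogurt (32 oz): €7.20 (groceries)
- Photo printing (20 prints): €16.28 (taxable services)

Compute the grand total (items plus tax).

€205.66

Shoe repair €35.68: taxable services → 0% + 2.5% county = 2.5% → €0.89
Café latte €6.64: ready-to-eat food → 9.75% + 2.75% county = 12.5% → €0.83
Wireless router €96.44: electronics → 7% + 0.75% county = 7.75% → €7.47
LED flashlight €30.40: everything else → 9.25% + 0% county = 9.25% → €2.81
Greek yogurt (32 oz) €7.20: groceries → 6% + 2.5% county = 8.5% → €0.61
Photo printing (20 prints) €16.28: taxable services → 0% + 2.5% county = 2.5% → €0.41
Subtotal = €192.64; tax = €13.02; total due = €205.66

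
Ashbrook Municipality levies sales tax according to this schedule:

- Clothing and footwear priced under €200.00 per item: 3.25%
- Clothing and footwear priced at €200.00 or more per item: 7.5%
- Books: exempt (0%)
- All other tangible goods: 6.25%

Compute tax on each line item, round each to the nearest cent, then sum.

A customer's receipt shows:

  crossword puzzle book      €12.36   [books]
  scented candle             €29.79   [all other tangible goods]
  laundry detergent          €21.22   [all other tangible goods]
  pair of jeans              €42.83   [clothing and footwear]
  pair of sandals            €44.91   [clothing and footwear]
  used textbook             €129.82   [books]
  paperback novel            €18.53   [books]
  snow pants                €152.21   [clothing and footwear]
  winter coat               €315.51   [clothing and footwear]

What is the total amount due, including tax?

Crossword puzzle book €12.36: books → 0% → €0.00
Scented candle €29.79: all other tangible goods → 6.25% → €1.86
Laundry detergent €21.22: all other tangible goods → 6.25% → €1.33
Pair of jeans €42.83: clothing and footwear, under €200.00 → 3.25% → €1.39
Pair of sandals €44.91: clothing and footwear, under €200.00 → 3.25% → €1.46
Used textbook €129.82: books → 0% → €0.00
Paperback novel €18.53: books → 0% → €0.00
Snow pants €152.21: clothing and footwear, under €200.00 → 3.25% → €4.95
Winter coat €315.51: clothing and footwear, €200.00 or more → 7.5% → €23.66
Subtotal = €767.18; tax = €34.65; total due = €801.83

€801.83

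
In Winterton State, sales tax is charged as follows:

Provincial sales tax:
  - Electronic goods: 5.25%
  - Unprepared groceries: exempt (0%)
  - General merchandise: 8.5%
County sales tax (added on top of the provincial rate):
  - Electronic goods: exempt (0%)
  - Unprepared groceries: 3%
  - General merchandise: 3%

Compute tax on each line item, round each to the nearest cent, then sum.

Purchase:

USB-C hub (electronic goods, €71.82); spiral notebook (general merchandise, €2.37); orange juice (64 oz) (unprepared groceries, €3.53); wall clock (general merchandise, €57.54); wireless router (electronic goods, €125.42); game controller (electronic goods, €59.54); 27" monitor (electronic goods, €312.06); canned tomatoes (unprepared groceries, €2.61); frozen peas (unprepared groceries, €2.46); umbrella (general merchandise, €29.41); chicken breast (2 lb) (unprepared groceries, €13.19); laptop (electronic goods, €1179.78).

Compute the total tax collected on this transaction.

€102.73

USB-C hub €71.82: electronic goods → 5.25% + 0% county = 5.25% → €3.77
Spiral notebook €2.37: general merchandise → 8.5% + 3% county = 11.5% → €0.27
Orange juice (64 oz) €3.53: unprepared groceries → 0% + 3% county = 3% → €0.11
Wall clock €57.54: general merchandise → 8.5% + 3% county = 11.5% → €6.62
Wireless router €125.42: electronic goods → 5.25% + 0% county = 5.25% → €6.58
Game controller €59.54: electronic goods → 5.25% + 0% county = 5.25% → €3.13
27" monitor €312.06: electronic goods → 5.25% + 0% county = 5.25% → €16.38
Canned tomatoes €2.61: unprepared groceries → 0% + 3% county = 3% → €0.08
Frozen peas €2.46: unprepared groceries → 0% + 3% county = 3% → €0.07
Umbrella €29.41: general merchandise → 8.5% + 3% county = 11.5% → €3.38
Chicken breast (2 lb) €13.19: unprepared groceries → 0% + 3% county = 3% → €0.40
Laptop €1179.78: electronic goods → 5.25% + 0% county = 5.25% → €61.94
Total tax = €3.77 + €0.27 + €0.11 + €6.62 + €6.58 + €3.13 + €16.38 + €0.08 + €0.07 + €3.38 + €0.40 + €61.94 = €102.73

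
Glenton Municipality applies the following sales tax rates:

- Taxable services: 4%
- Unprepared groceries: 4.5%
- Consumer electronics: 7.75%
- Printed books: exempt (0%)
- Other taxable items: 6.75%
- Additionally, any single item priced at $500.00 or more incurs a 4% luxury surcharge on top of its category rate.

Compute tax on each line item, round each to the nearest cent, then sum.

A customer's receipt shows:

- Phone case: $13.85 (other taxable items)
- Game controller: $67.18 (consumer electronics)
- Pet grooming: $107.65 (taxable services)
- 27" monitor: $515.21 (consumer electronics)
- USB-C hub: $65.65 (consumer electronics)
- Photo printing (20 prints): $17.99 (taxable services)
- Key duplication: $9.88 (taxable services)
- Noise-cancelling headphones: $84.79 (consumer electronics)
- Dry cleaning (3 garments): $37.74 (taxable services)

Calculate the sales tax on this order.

Phone case $13.85: other taxable items → 6.75% → $0.93
Game controller $67.18: consumer electronics → 7.75% → $5.21
Pet grooming $107.65: taxable services → 4% → $4.31
27" monitor $515.21: consumer electronics → 7.75% + 4% surcharge = 11.75% → $60.54
USB-C hub $65.65: consumer electronics → 7.75% → $5.09
Photo printing (20 prints) $17.99: taxable services → 4% → $0.72
Key duplication $9.88: taxable services → 4% → $0.40
Noise-cancelling headphones $84.79: consumer electronics → 7.75% → $6.57
Dry cleaning (3 garments) $37.74: taxable services → 4% → $1.51
Total tax = $0.93 + $5.21 + $4.31 + $60.54 + $5.09 + $0.72 + $0.40 + $6.57 + $1.51 = $85.28

$85.28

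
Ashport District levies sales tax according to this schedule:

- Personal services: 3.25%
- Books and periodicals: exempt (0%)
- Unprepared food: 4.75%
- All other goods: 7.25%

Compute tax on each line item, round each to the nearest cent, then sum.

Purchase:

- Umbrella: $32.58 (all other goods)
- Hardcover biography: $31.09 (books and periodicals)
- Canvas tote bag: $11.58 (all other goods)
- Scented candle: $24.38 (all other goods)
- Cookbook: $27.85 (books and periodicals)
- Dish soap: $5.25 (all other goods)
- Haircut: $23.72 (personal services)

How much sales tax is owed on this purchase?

Umbrella $32.58: all other goods → 7.25% → $2.36
Hardcover biography $31.09: books and periodicals → 0% → $0.00
Canvas tote bag $11.58: all other goods → 7.25% → $0.84
Scented candle $24.38: all other goods → 7.25% → $1.77
Cookbook $27.85: books and periodicals → 0% → $0.00
Dish soap $5.25: all other goods → 7.25% → $0.38
Haircut $23.72: personal services → 3.25% → $0.77
Total tax = $2.36 + $0.84 + $1.77 + $0.38 + $0.77 = $6.12

$6.12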